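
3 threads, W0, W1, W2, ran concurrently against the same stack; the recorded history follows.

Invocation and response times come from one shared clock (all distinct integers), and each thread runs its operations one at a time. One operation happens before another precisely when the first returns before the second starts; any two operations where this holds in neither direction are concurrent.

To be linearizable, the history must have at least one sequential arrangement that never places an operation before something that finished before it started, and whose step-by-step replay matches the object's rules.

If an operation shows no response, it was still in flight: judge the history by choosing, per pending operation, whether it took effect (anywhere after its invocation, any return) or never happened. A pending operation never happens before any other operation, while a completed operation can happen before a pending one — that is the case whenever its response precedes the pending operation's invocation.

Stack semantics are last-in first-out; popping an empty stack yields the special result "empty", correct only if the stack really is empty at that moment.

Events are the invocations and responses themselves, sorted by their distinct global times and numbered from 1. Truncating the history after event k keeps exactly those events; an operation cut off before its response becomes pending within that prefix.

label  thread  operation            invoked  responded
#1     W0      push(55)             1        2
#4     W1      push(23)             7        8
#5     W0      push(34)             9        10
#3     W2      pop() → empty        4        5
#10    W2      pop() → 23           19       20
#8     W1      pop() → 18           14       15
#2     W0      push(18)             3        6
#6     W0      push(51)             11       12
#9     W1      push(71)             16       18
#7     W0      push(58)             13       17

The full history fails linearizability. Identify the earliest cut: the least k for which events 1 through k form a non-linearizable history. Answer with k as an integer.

events 1..4 are linearizable, e.g. via #1:
after step 1 (#1 push(55)): stack <55>
once event 5 joins (#3's response, time 5), exhaustive search finds no witness
every completion of the 1 pending operation (#2) was checked; none linearizes
sample order #1, #3 (pending dropped) stalls at step 2 — #3 pop() → empty has no legal effect

5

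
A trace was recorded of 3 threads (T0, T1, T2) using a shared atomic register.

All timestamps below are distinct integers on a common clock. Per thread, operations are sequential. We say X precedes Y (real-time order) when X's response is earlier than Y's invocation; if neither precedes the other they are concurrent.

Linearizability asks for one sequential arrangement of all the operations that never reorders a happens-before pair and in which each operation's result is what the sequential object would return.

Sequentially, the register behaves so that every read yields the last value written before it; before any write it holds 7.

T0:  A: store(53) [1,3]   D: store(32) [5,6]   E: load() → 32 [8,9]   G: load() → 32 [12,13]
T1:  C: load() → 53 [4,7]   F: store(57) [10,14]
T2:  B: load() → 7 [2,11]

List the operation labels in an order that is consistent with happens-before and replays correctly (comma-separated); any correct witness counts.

step 1: B load() → 7 — value 7
step 2: A store(53) — value 53
step 3: C load() → 53 — value 53
step 4: D store(32) — value 32
step 5: E load() → 32 — value 32
step 6: G load() → 32 — value 32
step 7: F store(57) — value 57

B, A, C, D, E, G, F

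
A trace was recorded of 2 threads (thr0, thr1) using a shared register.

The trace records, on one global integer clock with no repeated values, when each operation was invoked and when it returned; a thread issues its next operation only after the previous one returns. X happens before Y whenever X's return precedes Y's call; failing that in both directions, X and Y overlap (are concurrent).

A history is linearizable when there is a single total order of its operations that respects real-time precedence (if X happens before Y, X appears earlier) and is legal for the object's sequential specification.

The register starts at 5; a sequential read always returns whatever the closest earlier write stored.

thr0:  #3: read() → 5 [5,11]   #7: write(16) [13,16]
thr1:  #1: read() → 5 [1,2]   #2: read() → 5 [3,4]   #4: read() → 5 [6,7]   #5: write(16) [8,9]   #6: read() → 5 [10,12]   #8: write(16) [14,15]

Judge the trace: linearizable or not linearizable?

not linearizable

the violation lands at event 12, #6's response at time 12: events 1..11 linearize, events 1..12 do not
checked exhaustively: 4 real-time-consistent orders of 6 completed operations, zero legal register replays
one such order, #1, #2, #3, #4, #5, #6, breaks at step 6 where #6 read() → 5 is illegal
one such order, #1, #2, #4, #3, #5, #6, breaks at step 6 where #6 read() → 5 is illegal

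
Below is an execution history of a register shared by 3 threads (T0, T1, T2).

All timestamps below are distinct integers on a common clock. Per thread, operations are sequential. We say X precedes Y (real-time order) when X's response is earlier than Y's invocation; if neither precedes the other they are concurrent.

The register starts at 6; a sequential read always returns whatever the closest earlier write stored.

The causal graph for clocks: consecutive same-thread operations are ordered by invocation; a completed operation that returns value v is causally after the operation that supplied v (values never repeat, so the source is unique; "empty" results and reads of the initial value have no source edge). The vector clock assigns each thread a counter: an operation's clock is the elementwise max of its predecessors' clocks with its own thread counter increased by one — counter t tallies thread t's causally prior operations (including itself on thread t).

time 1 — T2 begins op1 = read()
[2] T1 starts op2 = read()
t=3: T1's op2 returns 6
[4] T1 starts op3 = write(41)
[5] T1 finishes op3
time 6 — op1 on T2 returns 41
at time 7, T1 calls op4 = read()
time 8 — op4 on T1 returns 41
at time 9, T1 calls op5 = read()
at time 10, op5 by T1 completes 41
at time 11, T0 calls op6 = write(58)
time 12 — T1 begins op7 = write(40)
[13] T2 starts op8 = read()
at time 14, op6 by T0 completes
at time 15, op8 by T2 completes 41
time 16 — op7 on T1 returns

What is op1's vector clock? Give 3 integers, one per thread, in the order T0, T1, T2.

(0, 2, 1)

op2, invoked 2, has no incoming edges; only T1's bump applies → (0, 1, 0)
op6, invoked 11, has no incoming edges; only T0's bump applies → (1, 0, 0)
op3 (invocation 4): componentwise max over VC(op2)=(0, 1, 0), +1 at T1, giving (0, 2, 0)
op1 (invocation 1): componentwise max over VC(op3)=(0, 2, 0), +1 at T2, giving (0, 2, 1)
op4 (invocation 7): componentwise max over VC(op3)=(0, 2, 0), +1 at T1, giving (0, 3, 0)
op8 (invocation 13): componentwise max over VC(op1)=(0, 2, 1), VC(op3)=(0, 2, 0), +1 at T2, giving (0, 2, 2)
op5 (invocation 9): componentwise max over VC(op3)=(0, 2, 0), VC(op4)=(0, 3, 0), +1 at T1, giving (0, 4, 0)
op7 (invocation 12): componentwise max over VC(op5)=(0, 4, 0), +1 at T1, giving (0, 5, 0)
target: VC(op1) = (0, 2, 1)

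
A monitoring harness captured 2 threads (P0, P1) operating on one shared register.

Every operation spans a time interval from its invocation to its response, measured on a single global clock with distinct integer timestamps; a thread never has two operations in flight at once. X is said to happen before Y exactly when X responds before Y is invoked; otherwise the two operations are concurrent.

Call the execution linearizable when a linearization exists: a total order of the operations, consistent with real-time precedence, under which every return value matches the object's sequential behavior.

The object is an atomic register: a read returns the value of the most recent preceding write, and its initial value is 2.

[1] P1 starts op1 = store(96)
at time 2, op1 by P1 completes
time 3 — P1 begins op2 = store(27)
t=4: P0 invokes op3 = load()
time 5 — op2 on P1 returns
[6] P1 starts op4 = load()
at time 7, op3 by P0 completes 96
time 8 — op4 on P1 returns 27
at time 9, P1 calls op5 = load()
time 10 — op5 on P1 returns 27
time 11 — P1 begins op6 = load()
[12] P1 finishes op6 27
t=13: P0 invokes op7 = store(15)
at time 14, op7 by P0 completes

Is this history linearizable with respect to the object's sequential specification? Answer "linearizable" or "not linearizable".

witness order: op1, op3, op2, op4, op5, op6, op7
step 1: op1 store(96) — value 96
step 2: op3 load() → 96 — value 96
step 3: op2 store(27) — value 27
step 4: op4 load() → 27 — value 27
step 5: op5 load() → 27 — value 27
step 6: op6 load() → 27 — value 27
step 7: op7 store(15) — value 15

linearizable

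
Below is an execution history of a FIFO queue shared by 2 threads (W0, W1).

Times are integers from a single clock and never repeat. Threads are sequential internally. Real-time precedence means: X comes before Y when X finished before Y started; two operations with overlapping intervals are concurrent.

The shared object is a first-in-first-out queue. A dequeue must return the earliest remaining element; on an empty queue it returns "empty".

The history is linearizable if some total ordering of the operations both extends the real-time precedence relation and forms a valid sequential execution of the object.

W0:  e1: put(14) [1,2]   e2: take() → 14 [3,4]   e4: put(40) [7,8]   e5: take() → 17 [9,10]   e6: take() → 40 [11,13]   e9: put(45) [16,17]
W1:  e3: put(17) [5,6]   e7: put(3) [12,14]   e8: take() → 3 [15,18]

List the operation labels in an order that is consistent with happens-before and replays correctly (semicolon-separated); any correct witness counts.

e1; e2; e3; e4; e5; e6; e7; e8; e9

after step 1 (e1 put(14)): queue <14>
after step 2 (e2 take() → 14): queue <>
after step 3 (e3 put(17)): queue <17>
after step 4 (e4 put(40)): queue <17,40>
after step 5 (e5 take() → 17): queue <40>
after step 6 (e6 take() → 40): queue <>
after step 7 (e7 put(3)): queue <3>
after step 8 (e8 take() → 3): queue <>
after step 9 (e9 put(45)): queue <45>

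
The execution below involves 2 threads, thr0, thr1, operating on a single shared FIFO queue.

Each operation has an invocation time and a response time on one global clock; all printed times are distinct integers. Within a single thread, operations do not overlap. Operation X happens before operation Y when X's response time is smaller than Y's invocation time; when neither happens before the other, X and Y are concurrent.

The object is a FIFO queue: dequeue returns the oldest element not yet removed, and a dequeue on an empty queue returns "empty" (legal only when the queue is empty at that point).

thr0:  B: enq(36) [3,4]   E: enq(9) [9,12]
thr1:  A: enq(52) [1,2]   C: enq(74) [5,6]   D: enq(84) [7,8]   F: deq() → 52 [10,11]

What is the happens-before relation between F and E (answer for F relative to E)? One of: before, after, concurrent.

concurrent

F spans [10,11], E spans [9,12]
the intervals overlap in both directions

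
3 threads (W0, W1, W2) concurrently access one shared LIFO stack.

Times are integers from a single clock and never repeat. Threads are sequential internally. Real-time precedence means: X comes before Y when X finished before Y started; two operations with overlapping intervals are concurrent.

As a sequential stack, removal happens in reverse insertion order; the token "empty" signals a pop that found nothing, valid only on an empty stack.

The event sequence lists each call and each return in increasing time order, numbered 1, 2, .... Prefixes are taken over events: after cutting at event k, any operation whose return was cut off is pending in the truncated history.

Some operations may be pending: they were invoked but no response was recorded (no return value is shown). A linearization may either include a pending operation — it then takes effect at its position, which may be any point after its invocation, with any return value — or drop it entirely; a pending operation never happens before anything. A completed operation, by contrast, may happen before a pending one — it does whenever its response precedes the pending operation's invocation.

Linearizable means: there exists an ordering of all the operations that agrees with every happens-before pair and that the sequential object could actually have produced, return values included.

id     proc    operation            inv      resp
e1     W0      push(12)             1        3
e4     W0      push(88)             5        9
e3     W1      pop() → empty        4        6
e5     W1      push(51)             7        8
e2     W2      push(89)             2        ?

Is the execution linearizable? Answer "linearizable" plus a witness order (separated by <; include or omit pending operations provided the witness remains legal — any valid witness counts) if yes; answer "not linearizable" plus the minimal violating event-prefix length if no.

events 1..5 are fine; event 6 — the response of e3 at time 6 — makes the prefix non-linearizable
exactly one order of the 2 completed ops respects real time; the LIFO stack replay fails
every completion of the 2 pending operations (e2, e4) was checked; none linearizes
e.g. e1, e3 (pending dropped): illegal at step 2, since e3 pop() → empty cannot apply there

not linearizable — minimal violating prefix: 6 events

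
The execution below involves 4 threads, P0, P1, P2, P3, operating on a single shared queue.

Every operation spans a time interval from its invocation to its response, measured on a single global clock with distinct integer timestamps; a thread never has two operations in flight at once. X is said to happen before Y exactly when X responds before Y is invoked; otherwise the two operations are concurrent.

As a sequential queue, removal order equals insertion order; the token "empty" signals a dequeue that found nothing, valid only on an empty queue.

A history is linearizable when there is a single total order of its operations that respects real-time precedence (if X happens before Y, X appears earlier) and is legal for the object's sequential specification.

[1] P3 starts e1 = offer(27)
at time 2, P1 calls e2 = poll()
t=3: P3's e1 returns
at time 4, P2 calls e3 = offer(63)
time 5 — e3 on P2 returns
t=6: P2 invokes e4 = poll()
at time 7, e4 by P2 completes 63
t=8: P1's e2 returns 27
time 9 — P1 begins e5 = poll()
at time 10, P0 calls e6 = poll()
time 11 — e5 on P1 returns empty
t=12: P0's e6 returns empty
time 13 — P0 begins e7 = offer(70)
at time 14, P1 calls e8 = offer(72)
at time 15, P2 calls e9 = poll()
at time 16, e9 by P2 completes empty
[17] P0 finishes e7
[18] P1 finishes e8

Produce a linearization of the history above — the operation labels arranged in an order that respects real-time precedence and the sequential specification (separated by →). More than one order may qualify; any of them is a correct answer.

after step 1 (e1 offer(27)): queue <27>
after step 2 (e2 poll() → 27): queue <>
after step 3 (e3 offer(63)): queue <63>
after step 4 (e4 poll() → 63): queue <>
after step 5 (e5 poll() → empty): queue <>
after step 6 (e6 poll() → empty): queue <>
after step 7 (e9 poll() → empty): queue <>
after step 8 (e7 offer(70)): queue <70>
after step 9 (e8 offer(72)): queue <70,72>

e1 → e2 → e3 → e4 → e5 → e6 → e9 → e7 → e8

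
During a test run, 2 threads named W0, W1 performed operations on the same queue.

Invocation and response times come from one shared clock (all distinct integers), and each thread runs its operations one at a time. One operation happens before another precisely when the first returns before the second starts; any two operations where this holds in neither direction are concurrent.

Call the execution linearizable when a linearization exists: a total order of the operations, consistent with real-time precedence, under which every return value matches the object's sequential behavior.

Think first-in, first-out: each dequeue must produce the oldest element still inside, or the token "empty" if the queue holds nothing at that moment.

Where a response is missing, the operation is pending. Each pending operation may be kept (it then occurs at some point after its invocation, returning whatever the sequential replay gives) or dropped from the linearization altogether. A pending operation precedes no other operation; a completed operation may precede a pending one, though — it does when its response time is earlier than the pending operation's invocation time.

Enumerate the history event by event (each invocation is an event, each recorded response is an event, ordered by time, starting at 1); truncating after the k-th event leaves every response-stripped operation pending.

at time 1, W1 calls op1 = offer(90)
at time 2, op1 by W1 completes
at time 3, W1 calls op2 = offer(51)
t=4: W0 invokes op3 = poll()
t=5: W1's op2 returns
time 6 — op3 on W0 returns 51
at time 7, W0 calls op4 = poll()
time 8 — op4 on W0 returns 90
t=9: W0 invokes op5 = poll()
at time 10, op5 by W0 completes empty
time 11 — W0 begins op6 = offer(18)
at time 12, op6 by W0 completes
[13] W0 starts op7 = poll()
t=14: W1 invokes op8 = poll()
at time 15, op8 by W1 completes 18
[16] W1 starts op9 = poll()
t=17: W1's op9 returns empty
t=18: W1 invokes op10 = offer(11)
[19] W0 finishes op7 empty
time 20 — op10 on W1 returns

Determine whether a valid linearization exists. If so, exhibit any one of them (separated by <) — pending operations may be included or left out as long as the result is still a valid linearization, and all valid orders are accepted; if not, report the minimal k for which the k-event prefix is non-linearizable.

events 1..5 are fine; event 6 — the response of op3 at time 6 — makes the prefix non-linearizable
2 orders of the 3 completed queue ops respect real time; none is legal
for example op1, op2, op3 fails at step 3: op3 poll() → 51 is not legal there
for example op1, op3, op2 fails at step 2: op3 poll() → 51 is not legal there

not linearizable — minimal violating prefix: 6 events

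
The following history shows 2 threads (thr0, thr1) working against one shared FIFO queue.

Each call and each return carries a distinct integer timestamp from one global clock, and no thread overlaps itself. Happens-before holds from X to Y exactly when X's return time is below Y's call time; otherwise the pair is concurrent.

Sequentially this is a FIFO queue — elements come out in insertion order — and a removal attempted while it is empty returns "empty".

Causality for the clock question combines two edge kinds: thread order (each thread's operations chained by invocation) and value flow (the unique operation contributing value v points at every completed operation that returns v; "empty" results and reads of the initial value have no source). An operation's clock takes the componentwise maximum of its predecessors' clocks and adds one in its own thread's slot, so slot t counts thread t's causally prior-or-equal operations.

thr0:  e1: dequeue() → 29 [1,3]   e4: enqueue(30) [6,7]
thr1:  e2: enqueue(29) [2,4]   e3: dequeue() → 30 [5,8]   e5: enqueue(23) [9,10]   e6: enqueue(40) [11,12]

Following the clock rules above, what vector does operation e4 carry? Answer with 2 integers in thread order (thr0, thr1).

e2 (invocation 2): nothing precedes it; thr1's component alone gives (0, 1)
e1 (invocation 1): componentwise max over VC(e2)=(0, 1), +1 at thr0, giving (1, 1)
e4 (invocation 6): componentwise max over VC(e1)=(1, 1), +1 at thr0, giving (2, 1)
e3 (invocation 5): componentwise max over VC(e2)=(0, 1), VC(e4)=(2, 1), +1 at thr1, giving (2, 2)
e5 (invocation 9): componentwise max over VC(e3)=(2, 2), +1 at thr1, giving (2, 3)
e6 (invocation 11): componentwise max over VC(e5)=(2, 3), +1 at thr1, giving (2, 4)
target: VC(e4) = (2, 1)

(2, 1)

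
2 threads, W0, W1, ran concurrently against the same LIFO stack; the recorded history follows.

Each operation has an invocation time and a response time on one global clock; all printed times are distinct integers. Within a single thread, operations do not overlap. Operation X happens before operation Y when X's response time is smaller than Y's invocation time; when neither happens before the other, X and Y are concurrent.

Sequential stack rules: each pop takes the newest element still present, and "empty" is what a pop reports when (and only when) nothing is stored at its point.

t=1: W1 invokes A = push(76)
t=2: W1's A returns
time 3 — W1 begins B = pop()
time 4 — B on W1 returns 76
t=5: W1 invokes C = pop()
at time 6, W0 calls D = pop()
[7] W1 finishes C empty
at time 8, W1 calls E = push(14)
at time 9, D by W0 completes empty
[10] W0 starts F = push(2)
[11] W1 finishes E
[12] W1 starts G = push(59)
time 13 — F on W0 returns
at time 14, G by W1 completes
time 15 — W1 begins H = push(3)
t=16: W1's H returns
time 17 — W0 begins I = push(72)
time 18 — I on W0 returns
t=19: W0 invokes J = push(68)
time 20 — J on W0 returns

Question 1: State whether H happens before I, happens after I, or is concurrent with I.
H spans [15,16], I spans [17,18]
resp(H)=16 < inv(I)=17

before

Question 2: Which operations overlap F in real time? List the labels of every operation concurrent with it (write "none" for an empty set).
F runs from 10 to 13; window-overlapping ops are concurrent
A [1,2]: before
B [3,4]: before
C [5,7]: before
D [6,9]: before
E [8,11]: concurrent
G [12,14]: concurrent
H [15,16]: after
I [17,18]: after
J [19,20]: after

E, G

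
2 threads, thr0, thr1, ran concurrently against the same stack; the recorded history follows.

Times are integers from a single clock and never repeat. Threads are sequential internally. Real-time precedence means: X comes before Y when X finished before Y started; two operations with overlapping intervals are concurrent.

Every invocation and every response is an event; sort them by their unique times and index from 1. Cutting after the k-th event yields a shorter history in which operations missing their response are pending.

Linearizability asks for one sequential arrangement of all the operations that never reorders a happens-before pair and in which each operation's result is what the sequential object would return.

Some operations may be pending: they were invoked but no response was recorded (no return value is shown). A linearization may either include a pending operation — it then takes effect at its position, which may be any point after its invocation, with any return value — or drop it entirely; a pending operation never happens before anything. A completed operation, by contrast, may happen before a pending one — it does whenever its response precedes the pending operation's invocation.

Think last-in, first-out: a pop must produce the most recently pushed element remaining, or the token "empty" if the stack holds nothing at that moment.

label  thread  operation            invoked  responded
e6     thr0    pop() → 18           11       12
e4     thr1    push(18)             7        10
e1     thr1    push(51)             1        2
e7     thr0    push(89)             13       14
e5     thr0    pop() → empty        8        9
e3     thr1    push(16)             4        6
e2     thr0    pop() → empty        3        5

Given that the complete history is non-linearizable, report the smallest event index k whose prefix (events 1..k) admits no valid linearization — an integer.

5

events 1..4 are linearizable; a witness order is e1:
1. e1 push(51), leaving stack <51>
once event 5 joins (e2's response, time 5), exhaustive search finds no witness
completion choices over the 1 pending operation (e3) were checked; none helps
take e1, e2 (pending dropped): step 2 already fails, because e2 pop() → empty cannot occur there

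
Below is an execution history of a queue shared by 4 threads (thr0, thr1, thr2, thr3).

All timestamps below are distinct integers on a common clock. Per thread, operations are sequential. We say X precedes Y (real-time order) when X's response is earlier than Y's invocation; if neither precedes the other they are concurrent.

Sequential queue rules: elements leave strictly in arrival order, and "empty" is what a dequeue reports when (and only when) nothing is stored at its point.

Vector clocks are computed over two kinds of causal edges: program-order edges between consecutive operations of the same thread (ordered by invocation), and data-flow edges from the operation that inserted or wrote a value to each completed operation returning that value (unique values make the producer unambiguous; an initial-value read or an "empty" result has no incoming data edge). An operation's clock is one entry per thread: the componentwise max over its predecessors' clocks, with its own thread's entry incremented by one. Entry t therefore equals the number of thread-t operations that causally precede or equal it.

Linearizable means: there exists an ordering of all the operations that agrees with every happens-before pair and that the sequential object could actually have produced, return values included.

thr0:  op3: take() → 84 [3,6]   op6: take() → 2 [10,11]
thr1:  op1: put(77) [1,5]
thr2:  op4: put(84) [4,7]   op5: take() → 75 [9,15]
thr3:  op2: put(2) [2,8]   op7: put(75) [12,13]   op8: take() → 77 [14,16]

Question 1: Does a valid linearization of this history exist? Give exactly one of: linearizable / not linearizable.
one valid linearization: op4, op2, op1, op3, op6, op7, op8, op5
1. op4 put(84), leaving queue <84>
2. op2 put(2), leaving queue <84,2>
3. op1 put(77), leaving queue <84,2,77>
4. op3 take() → 84, leaving queue <2,77>
5. op6 take() → 2, leaving queue <77>
6. op7 put(75), leaving queue <77,75>
7. op8 take() → 77, leaving queue <75>
8. op5 take() → 75, leaving queue <>

linearizable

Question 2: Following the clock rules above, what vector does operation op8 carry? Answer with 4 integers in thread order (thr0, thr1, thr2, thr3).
op2 (invocation 2): nothing precedes it; thr3's component alone gives (0, 0, 0, 1)
op4 (invocation 4): nothing precedes it; thr2's component alone gives (0, 0, 1, 0)
op1 (invocation 1): nothing precedes it; thr1's component alone gives (0, 1, 0, 0)
VC(op7, invoked at 12): max of VC(op2)=(0, 0, 0, 1), then +1 on thread thr3 → (0, 0, 0, 2)
VC(op3, invoked at 3): max of VC(op4)=(0, 0, 1, 0), then +1 on thread thr0 → (1, 0, 1, 0)
VC(op5, invoked at 9): max of VC(op4)=(0, 0, 1, 0), VC(op7)=(0, 0, 0, 2), then +1 on thread thr2 → (0, 0, 2, 2)
VC(op8, invoked at 14): max of VC(op1)=(0, 1, 0, 0), VC(op7)=(0, 0, 0, 2), then +1 on thread thr3 → (0, 1, 0, 3)
VC(op6, invoked at 10): max of VC(op2)=(0, 0, 0, 1), VC(op3)=(1, 0, 1, 0), then +1 on thread thr0 → (2, 0, 1, 1)
target: VC(op8) = (0, 1, 0, 3)

(0, 1, 0, 3)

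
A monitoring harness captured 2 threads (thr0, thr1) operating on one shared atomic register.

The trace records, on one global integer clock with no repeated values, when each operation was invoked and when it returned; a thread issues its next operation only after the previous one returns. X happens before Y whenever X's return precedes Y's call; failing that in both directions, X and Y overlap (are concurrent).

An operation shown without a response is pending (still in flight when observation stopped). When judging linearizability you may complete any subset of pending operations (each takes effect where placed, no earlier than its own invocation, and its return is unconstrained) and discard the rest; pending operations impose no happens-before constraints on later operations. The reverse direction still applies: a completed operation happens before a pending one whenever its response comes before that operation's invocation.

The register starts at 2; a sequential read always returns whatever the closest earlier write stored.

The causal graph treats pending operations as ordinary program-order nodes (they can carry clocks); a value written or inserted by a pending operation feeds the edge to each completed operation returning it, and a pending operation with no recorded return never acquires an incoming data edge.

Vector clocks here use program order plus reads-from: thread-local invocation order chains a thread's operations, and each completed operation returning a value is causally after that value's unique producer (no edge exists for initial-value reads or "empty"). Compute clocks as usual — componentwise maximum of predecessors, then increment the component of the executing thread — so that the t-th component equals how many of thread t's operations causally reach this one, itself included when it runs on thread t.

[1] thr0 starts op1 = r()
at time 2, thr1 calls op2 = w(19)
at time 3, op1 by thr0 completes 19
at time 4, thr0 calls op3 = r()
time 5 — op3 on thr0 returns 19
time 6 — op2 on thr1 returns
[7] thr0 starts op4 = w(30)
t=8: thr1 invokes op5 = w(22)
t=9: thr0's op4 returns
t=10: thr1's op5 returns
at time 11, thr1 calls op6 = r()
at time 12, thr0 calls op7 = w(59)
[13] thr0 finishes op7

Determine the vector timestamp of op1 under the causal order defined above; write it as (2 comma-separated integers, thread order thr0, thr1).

invoked at 2, op2 has no predecessors; its own thr1 bump gives (0, 1)
op5 (invocation 8): componentwise max over VC(op2)=(0, 1), +1 at thr1, giving (0, 2)
op1 (invocation 1): componentwise max over VC(op2)=(0, 1), +1 at thr0, giving (1, 1)
op6 (invocation 11): componentwise max over VC(op5)=(0, 2), +1 at thr1, giving (0, 3)
op3 (invocation 4): componentwise max over VC(op1)=(1, 1), VC(op2)=(0, 1), +1 at thr0, giving (2, 1)
op4 (invocation 7): componentwise max over VC(op3)=(2, 1), +1 at thr0, giving (3, 1)
op7 (invocation 12): componentwise max over VC(op4)=(3, 1), +1 at thr0, giving (4, 1)
target: VC(op1) = (1, 1)

(1, 1)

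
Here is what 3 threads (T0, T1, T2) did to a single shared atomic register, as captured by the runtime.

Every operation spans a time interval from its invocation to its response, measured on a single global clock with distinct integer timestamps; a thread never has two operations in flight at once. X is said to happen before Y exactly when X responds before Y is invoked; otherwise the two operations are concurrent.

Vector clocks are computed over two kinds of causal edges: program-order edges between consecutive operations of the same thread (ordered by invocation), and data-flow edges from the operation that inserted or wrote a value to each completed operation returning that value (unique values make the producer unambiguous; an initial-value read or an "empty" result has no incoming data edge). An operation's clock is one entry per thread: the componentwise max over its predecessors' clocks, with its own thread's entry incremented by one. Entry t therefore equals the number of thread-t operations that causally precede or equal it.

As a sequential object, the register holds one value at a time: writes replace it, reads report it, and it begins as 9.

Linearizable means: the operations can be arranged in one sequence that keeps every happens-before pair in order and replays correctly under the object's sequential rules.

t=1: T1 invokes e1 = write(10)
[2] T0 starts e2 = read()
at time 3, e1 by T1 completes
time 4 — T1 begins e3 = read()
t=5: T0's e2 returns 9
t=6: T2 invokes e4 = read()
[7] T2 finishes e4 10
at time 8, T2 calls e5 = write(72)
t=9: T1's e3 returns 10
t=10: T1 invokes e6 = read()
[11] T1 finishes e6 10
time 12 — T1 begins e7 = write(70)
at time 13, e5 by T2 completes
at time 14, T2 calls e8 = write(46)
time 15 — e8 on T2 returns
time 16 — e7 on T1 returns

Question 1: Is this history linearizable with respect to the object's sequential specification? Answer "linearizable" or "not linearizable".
one valid linearization: e2, e1, e3, e4, e6, e5, e7, e8
1. e2 read() → 9, leaving value 9
2. e1 write(10), leaving value 10
3. e3 read() → 10, leaving value 10
4. e4 read() → 10, leaving value 10
5. e6 read() → 10, leaving value 10
6. e5 write(72), leaving value 72
7. e7 write(70), leaving value 70
8. e8 write(46), leaving value 46

linearizable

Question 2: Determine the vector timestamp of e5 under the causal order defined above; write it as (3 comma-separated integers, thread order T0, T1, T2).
Answer: (0, 1, 2)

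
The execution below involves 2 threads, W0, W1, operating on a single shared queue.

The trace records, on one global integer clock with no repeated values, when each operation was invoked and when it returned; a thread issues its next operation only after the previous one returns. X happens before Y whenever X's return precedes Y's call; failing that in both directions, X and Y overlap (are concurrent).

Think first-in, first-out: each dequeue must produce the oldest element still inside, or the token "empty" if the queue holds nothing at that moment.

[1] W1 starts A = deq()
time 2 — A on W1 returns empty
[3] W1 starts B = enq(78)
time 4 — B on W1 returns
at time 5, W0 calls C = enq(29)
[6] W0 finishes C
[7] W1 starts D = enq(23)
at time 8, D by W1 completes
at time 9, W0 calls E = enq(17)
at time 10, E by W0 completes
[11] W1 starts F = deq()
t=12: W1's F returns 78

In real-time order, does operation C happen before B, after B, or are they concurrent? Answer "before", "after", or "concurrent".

after

C spans [5,6], B spans [3,4]
resp(B)=4 < inv(C)=5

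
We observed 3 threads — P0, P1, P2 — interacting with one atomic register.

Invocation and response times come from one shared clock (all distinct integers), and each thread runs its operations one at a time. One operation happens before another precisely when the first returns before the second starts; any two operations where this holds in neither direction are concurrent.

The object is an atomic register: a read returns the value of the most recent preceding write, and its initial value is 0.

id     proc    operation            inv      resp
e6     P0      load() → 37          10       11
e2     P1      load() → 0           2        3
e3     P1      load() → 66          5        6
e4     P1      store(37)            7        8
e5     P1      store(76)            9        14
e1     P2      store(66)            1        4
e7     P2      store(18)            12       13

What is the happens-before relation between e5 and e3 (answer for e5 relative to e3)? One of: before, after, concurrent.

after

e5 spans [9,14], e3 spans [5,6]
resp(e3)=6 < inv(e5)=9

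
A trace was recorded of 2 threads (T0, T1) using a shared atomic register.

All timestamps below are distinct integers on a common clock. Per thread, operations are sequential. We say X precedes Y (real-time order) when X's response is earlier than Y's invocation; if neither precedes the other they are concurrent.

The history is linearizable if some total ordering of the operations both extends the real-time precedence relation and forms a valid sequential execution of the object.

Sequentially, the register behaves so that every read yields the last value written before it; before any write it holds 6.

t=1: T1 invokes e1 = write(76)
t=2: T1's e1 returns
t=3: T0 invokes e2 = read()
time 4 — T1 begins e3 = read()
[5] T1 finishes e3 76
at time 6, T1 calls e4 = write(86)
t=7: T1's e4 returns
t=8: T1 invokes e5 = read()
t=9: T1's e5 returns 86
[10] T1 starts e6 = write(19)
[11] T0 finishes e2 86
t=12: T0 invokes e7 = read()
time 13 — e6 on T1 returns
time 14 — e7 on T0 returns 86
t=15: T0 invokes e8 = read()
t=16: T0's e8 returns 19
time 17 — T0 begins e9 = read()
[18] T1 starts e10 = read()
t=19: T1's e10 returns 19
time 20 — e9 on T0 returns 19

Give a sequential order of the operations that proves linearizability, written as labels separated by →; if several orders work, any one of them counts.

step 1: e1 write(76) — value 76
step 2: e3 read() → 76 — value 76
step 3: e4 write(86) — value 86
step 4: e2 read() → 86 — value 86
step 5: e5 read() → 86 — value 86
step 6: e7 read() → 86 — value 86
step 7: e6 write(19) — value 19
step 8: e8 read() → 19 — value 19
step 9: e9 read() → 19 — value 19
step 10: e10 read() → 19 — value 19

e1 → e3 → e4 → e2 → e5 → e7 → e6 → e8 → e9 → e10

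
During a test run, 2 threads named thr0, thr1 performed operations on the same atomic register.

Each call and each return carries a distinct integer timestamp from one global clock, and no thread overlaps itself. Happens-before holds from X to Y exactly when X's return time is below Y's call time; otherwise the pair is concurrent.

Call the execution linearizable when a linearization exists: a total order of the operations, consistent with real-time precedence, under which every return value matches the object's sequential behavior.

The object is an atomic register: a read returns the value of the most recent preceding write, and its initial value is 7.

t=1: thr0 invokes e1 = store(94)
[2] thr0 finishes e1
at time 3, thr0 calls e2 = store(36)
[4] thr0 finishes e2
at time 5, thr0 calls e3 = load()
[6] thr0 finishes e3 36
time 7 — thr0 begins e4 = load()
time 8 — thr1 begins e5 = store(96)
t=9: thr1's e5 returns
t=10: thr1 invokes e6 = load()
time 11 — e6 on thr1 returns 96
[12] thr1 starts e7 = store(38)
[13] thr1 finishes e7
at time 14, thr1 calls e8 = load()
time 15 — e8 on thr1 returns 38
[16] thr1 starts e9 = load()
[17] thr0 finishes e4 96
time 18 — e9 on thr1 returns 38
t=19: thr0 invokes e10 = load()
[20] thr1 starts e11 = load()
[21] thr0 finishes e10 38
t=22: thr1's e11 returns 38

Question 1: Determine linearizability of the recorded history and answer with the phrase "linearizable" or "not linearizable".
linearizable

witness order: e1, e2, e3, e5, e4, e6, e7, e8, e9, e10, e11
step 1: e1 store(94) — value 94
step 2: e2 store(36) — value 36
step 3: e3 load() → 36 — value 36
step 4: e5 store(96) — value 96
step 5: e4 load() → 96 — value 96
step 6: e6 load() → 96 — value 96
step 7: e7 store(38) — value 38
step 8: e8 load() → 38 — value 38
step 9: e9 load() → 38 — value 38
step 10: e10 load() → 38 — value 38
step 11: e11 load() → 38 — value 38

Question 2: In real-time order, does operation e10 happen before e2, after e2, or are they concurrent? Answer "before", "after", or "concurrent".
Answer: after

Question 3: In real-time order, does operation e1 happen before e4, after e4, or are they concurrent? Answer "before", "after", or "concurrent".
Answer: before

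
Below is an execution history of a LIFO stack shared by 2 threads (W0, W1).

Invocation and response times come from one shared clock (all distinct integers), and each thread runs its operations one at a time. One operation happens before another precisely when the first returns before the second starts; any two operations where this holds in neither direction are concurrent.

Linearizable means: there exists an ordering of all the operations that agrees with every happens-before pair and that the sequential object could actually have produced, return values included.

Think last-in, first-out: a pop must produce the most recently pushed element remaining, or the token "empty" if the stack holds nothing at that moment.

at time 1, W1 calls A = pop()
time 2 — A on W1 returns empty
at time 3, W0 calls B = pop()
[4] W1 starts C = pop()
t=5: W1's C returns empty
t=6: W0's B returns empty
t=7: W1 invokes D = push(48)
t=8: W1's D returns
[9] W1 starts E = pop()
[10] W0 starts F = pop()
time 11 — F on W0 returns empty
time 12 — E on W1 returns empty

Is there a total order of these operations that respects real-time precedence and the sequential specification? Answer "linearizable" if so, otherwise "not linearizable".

not linearizable

through event 11 a valid linearization exists; event 12 (E responding at time 12) ends that
real-time-consistent orders of the 6 completed operations: 4 — all fail the LIFO stack replay
e.g. A, B, C, D, E, F: illegal at step 5, since E pop() → empty cannot apply there
e.g. A, B, C, D, F, E: illegal at step 5, since F pop() → empty cannot apply there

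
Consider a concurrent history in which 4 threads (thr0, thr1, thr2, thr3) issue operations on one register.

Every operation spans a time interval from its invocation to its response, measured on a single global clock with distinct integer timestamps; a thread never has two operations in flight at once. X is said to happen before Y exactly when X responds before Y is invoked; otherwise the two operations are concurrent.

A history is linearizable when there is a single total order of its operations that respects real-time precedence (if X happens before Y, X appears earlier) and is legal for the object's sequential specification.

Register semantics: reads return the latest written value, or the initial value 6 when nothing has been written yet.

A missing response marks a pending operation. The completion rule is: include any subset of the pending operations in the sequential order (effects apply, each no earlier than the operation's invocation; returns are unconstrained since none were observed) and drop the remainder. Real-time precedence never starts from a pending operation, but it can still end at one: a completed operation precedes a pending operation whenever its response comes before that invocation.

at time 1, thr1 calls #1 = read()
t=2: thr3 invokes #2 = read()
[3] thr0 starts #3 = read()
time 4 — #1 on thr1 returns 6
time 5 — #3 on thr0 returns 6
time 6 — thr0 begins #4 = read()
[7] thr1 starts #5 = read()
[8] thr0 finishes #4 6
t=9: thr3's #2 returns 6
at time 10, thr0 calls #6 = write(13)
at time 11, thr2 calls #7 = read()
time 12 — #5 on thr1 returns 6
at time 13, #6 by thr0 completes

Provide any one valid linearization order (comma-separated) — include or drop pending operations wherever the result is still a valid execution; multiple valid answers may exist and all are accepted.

1. #1 read() → 6, leaving value 6
2. #2 read() → 6, leaving value 6
3. #3 read() → 6, leaving value 6
4. #4 read() → 6, leaving value 6
5. #5 read() → 6, leaving value 6
6. #6 write(13), leaving value 13

#1, #2, #3, #4, #5, #6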